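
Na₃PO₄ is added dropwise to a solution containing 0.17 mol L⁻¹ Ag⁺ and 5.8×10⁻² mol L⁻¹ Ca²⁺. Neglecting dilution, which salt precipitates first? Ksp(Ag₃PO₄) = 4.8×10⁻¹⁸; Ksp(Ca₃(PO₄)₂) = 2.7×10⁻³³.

The threshold for precipitation is Q = Ksp.
For Ag₃PO₄: [PO₄³⁻] = (Ksp/[Ag⁺]^3) = 9.8×10⁻¹⁶ mol L⁻¹
For Ca₃(PO₄)₂: [PO₄³⁻] = (Ksp/[Ca²⁺]^3)^(1/2) = 3.7×10⁻¹⁵ mol L⁻¹
The smaller threshold [PO₄³⁻] is reached first, so Ag₃PO₄ precipitates first.

Ag₃PO₄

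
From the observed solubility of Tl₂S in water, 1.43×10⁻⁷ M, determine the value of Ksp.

Ksp = 1.17×10⁻²⁰

Tl₂S(s) ⇌ 2 Tl⁺(aq) + S²⁻(aq)
If s mol/L of Tl₂S dissolves, [Tl⁺] = 2s and [S²⁻] = s.
Ksp = [Tl⁺]^2[S²⁻] = (2s)^2 · s = 4s^3
Ksp = 4 × (1.43×10⁻⁷)^3 = 1.17×10⁻²⁰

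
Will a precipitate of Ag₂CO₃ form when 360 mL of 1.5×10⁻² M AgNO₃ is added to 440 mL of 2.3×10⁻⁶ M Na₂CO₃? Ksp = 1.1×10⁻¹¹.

Yes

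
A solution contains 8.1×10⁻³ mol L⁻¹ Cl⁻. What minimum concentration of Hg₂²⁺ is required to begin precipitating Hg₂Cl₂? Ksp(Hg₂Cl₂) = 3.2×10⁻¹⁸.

4.9×10⁻¹⁴ M

Precipitation begins when Q = Ksp.
Hg₂Cl₂(s) ⇌ Hg₂²⁺(aq) + 2 Cl⁻(aq)
Ksp = [Hg₂²⁺][Cl⁻]^2 = [Hg₂²⁺](8.1×10⁻³)^2
[Hg₂²⁺] = 3.2×10⁻¹⁸ / (8.1×10⁻³)^2 = 4.9×10⁻¹⁴
[Hg₂²⁺] = 4.9×10⁻¹⁴ mol L⁻¹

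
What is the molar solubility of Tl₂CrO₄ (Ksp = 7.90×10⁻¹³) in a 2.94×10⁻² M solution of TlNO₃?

9.14×10⁻¹⁰ M

Tl₂CrO₄(s) ⇌ 2 Tl⁺(aq) + CrO₄²⁻(aq)
The solution already contains Tl⁺ at 2.94×10⁻² M. Let s be the molar solubility of Tl₂CrO₄.
[Tl⁺] ≈ 2.94×10⁻² M (common ion dominates); [CrO₄²⁻] = s.
Ksp = [Tl⁺]^2[CrO₄²⁻] = (2.94×10⁻²)^2s
s = 7.90×10⁻¹³ / (2.94×10⁻²)^2 = 9.14×10⁻¹⁰
s = 9.14×10⁻¹⁰ M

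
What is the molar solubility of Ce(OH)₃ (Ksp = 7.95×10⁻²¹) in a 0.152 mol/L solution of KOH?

2.26×10⁻¹⁸ M

Ce(OH)₃(s) ⇌ Ce³⁺(aq) + 3 OH⁻(aq)
With OH⁻ already at 0.152 mol/L and s small, take [OH⁻] ≈ 0.152 mol/L and [Ce³⁺] = s.
Ksp = [Ce³⁺][OH⁻]^3 = s(0.152)^3
s = 7.95×10⁻²¹ / (0.152)^3 = 2.26×10⁻¹⁸
s = 2.26×10⁻¹⁸ mol/L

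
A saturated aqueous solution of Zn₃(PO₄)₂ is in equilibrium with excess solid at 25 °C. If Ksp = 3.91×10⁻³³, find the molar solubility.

Zn₃(PO₄)₂(s) ⇌ 3 Zn²⁺(aq) + 2 PO₄³⁻(aq)
With molar solubility s: [Zn²⁺] = 3s, [PO₄³⁻] = 2s.
Ksp = [Zn²⁺]^3[PO₄³⁻]^2 = (3s)^3 · (2s)^2 = 108s^5
108s^5 = 3.91×10⁻³³  ⇒  s^5 = 3.62×10⁻³⁵
Taking the 5th root, s = 1.29×10⁻⁷ M.

1.29×10⁻⁷ M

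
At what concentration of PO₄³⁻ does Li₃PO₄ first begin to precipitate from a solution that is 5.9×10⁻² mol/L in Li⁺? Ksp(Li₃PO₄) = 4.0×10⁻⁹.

1.9×10⁻⁵ M

The threshold for precipitation is Q = Ksp.
Li₃PO₄(s) ⇌ 3 Li⁺(aq) + PO₄³⁻(aq)
Ksp = [Li⁺]^3[PO₄³⁻] = [PO₄³⁻](5.9×10⁻²)^3
[PO₄³⁻] = 4.0×10⁻⁹ / (5.9×10⁻²)^3 = 1.9×10⁻⁵
[PO₄³⁻] = 1.9×10⁻⁵ mol/L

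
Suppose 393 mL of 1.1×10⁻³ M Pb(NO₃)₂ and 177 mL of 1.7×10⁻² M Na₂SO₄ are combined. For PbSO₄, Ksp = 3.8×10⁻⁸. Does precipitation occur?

Yes

After mixing, V = 393 mL + 177 mL = 570 mL.
[Pb²⁺] = (1.1×10⁻³)(393)/570 = 7.6×10⁻⁴ M
[SO₄²⁻] = (1.7×10⁻²)(177)/570 = 5.3×10⁻³ M
Q = [Pb²⁺][SO₄²⁻] = 4.0×10⁻⁶
Q = 4.0×10⁻⁶ > Ksp = 3.8×10⁻⁸, so the solution is supersaturated and PbSO₄ precipitates.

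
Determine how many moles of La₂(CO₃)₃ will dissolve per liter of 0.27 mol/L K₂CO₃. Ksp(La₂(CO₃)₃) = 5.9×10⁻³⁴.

8.7×10⁻¹⁷ M

La₂(CO₃)₃(s) ⇌ 2 La³⁺(aq) + 3 CO₃²⁻(aq)
Let s be the solubility of La₂(CO₃)₃ here. The common ion gives [CO₃²⁻] ≈ 0.27 mol/L, and [La³⁺] = 2s.
Ksp = [La³⁺]^2[CO₃²⁻]^3 = (2s)^2(0.27)^3
(2s)^2 = 5.9×10⁻³⁴ / (0.27)^3 = 3.0×10⁻³²
s = 8.7×10⁻¹⁷ mol/L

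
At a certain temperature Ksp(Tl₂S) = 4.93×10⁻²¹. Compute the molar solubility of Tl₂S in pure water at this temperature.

Tl₂S(s) ⇌ 2 Tl⁺(aq) + S²⁻(aq)
Call the molar solubility s, so that [Tl⁺] = 2s and [S²⁻] = s.
Ksp = [Tl⁺]^2[S²⁻] = (2s)^2 · s = 4s^3
4s^3 = 4.93×10⁻²¹  ⇒  s^3 = 1.23×10⁻²¹
Taking the 3rd root, s = 1.07×10⁻⁷ mol/L.

1.07×10⁻⁷ M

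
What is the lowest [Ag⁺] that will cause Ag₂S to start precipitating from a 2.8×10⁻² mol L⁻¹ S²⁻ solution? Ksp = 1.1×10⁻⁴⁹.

2.0×10⁻²⁴ M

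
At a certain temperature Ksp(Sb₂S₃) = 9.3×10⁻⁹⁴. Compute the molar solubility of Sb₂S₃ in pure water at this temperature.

9.7×10⁻²⁰ M

Sb₂S₃(s) ⇌ 2 Sb³⁺(aq) + 3 S²⁻(aq)
Call the molar solubility s, so that [Sb³⁺] = 2s and [S²⁻] = 3s.
Ksp = [Sb³⁺]^2[S²⁻]^3 = (2s)^2 · (3s)^3 = 108s^5
108s^5 = 9.3×10⁻⁹⁴  ⇒  s^5 = 8.6×10⁻⁹⁶
s = 9.7×10⁻²⁰ mol L⁻¹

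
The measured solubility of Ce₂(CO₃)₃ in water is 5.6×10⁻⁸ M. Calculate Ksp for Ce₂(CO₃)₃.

Ce₂(CO₃)₃(s) ⇌ 2 Ce³⁺(aq) + 3 CO₃²⁻(aq)
With molar solubility s: [Ce³⁺] = 2s, [CO₃²⁻] = 3s.
Ksp = [Ce³⁺]^2[CO₃²⁻]^3 = (2s)^2 · (3s)^3 = 108s^5
Ksp = 108 × (5.6×10⁻⁸)^5 = 5.9×10⁻³⁵

Ksp = 5.9×10⁻³⁵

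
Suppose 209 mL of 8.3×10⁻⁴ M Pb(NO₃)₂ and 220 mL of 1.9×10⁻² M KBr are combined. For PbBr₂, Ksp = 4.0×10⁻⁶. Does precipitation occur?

The combined volume is 429 mL.
[Pb²⁺] = (8.3×10⁻⁴)(209)/429 = 4.0×10⁻⁴ M
[Br⁻] = (1.9×10⁻²)(220)/429 = 9.7×10⁻³ M
Q = [Pb²⁺][Br⁻]^2 = 3.8×10⁻⁸
Since Q (3.8×10⁻⁸) is less than Ksp (4.0×10⁻⁶), no PbBr₂ precipitates.

No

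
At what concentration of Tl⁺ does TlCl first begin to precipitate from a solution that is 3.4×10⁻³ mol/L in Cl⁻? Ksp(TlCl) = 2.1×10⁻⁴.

6.2×10⁻² M

The threshold for precipitation is Q = Ksp.
TlCl(s) ⇌ Tl⁺(aq) + Cl⁻(aq)
Ksp = [Tl⁺][Cl⁻] = [Tl⁺](3.4×10⁻³)
[Tl⁺] = 2.1×10⁻⁴ / (3.4×10⁻³) = 6.2×10⁻²
[Tl⁺] = 6.2×10⁻² mol/L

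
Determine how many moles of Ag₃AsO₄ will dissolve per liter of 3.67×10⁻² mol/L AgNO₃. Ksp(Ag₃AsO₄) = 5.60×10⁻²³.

Ag₃AsO₄(s) ⇌ 3 Ag⁺(aq) + AsO₄³⁻(aq)
Let s be the solubility of Ag₃AsO₄ here. The common ion gives [Ag⁺] ≈ 3.67×10⁻² mol/L, and [AsO₄³⁻] = s.
Ksp = [Ag⁺]^3[AsO₄³⁻] = (3.67×10⁻²)^3s
s = 5.60×10⁻²³ / (3.67×10⁻²)^3 = 1.13×10⁻¹⁸
s = 1.13×10⁻¹⁸ mol/L

1.13×10⁻¹⁸ M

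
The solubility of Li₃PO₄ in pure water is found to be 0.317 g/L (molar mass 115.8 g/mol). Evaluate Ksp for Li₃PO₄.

Molar solubility s = (0.317 g/L) / (115.8 g/mol) = 2.7375×10⁻³ mol/L
Li₃PO₄(s) ⇌ 3 Li⁺(aq) + PO₄³⁻(aq)
With molar solubility s: [Li⁺] = 3s, [PO₄³⁻] = s.
Ksp = [Li⁺]^3[PO₄³⁻] = (3s)^3 · s = 27s^4
Ksp = 27 × (2.7375×10⁻³)^4 = 1.52×10⁻⁹

Ksp = 1.52×10⁻⁹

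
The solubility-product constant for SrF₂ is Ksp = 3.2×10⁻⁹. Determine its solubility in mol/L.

SrF₂(s) ⇌ Sr²⁺(aq) + 2 F⁻(aq)
Let s be the molar solubility. Then [Sr²⁺] = s and [F⁻] = 2s.
Ksp = [Sr²⁺][F⁻]^2 = s · (2s)^2 = 4s^3
4s^3 = 3.2×10⁻⁹  ⇒  s^3 = 8.0×10⁻¹⁰
s = 9.3×10⁻⁴ mol L⁻¹

9.3×10⁻⁴ M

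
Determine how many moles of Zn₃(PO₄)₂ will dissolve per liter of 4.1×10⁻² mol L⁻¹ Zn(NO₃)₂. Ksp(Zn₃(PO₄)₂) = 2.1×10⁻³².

Zn₃(PO₄)₂(s) ⇌ 3 Zn²⁺(aq) + 2 PO₄³⁻(aq)
Let s be the solubility of Zn₃(PO₄)₂ here. The common ion gives [Zn²⁺] ≈ 4.1×10⁻² mol L⁻¹, and [PO₄³⁻] = 2s.
Ksp = [Zn²⁺]^3[PO₄³⁻]^2 = (4.1×10⁻²)^3(2s)^2
(2s)^2 = 2.1×10⁻³² / (4.1×10⁻²)^3 = 3.0×10⁻²⁸
s = 8.7×10⁻¹⁵ mol L⁻¹

8.7×10⁻¹⁵ M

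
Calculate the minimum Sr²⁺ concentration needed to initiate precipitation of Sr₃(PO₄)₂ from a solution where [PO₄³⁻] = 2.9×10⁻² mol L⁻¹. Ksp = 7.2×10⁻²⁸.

9.5×10⁻⁹ M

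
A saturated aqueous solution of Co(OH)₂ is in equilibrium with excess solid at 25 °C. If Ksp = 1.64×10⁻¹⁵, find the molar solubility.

Co(OH)₂(s) ⇌ Co²⁺(aq) + 2 OH⁻(aq)
For each mole of Co(OH)₂ that dissolves per liter, [Co²⁺] = s and [OH⁻] = 2s; let s denote this solubility.
Ksp = [Co²⁺][OH⁻]^2 = s · (2s)^2 = 4s^3
4s^3 = 1.64×10⁻¹⁵  ⇒  s^3 = 4.10×10⁻¹⁶
s = 7.43×10⁻⁶ mol L⁻¹

7.43×10⁻⁶ M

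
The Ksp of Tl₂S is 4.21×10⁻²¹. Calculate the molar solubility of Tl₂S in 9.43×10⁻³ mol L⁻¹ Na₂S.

Tl₂S(s) ⇌ 2 Tl⁺(aq) + S²⁻(aq)
S²⁻ is already present at 9.43×10⁻³ mol L⁻¹. If s mol/L of Tl₂S dissolves, [Tl⁺] = 2s while [S²⁻] ≈ 9.43×10⁻³ mol L⁻¹.
Ksp = [Tl⁺]^2[S²⁻] = (2s)^2(9.43×10⁻³)
(2s)^2 = 4.21×10⁻²¹ / (9.43×10⁻³) = 4.46×10⁻¹⁹
s = 3.34×10⁻¹⁰ mol L⁻¹

3.34×10⁻¹⁰ M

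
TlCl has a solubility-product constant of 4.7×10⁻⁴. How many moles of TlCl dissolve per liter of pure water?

2.2×10⁻² M

TlCl(s) ⇌ Tl⁺(aq) + Cl⁻(aq)
If s mol/L of TlCl dissolves, [Tl⁺] = s and [Cl⁻] = s.
Ksp = [Tl⁺][Cl⁻] = s · s = s^2
s^2 = 4.7×10⁻⁴
s = (4.7×10⁻⁴)^(1/2) = 2.2×10⁻² M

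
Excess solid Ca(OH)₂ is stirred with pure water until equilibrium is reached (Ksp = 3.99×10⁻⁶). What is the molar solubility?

9.99×10⁻³ M

Ca(OH)₂(s) ⇌ Ca²⁺(aq) + 2 OH⁻(aq)
Let s be the molar solubility. Then [Ca²⁺] = s and [OH⁻] = 2s.
Ksp = [Ca²⁺][OH⁻]^2 = s · (2s)^2 = 4s^3
4s^3 = 3.99×10⁻⁶  ⇒  s^3 = 9.98×10⁻⁷
s = 9.99×10⁻³ mol/L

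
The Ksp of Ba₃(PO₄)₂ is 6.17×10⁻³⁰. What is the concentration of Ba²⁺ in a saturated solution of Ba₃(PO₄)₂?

Ba₃(PO₄)₂(s) ⇌ 3 Ba²⁺(aq) + 2 PO₄³⁻(aq)
If s mol/L of Ba₃(PO₄)₂ dissolves, [Ba²⁺] = 3s and [PO₄³⁻] = 2s.
Ksp = [Ba²⁺]^3[PO₄³⁻]^2 = (3s)^3 · (2s)^2 = 108s^5 = 6.17×10⁻³⁰
s = 5.64×10⁻⁷ mol/L
[Ba²⁺] = 3s = 1.69×10⁻⁶ mol/L

1.69×10⁻⁶ M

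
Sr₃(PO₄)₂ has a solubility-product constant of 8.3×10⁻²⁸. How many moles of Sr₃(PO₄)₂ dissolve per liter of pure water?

1.5×10⁻⁶ M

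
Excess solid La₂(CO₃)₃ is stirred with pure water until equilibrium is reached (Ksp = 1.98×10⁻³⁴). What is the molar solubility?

La₂(CO₃)₃(s) ⇌ 2 La³⁺(aq) + 3 CO₃²⁻(aq)
Call the molar solubility s, so that [La³⁺] = 2s and [CO₃²⁻] = 3s.
Ksp = [La³⁺]^2[CO₃²⁻]^3 = (2s)^2 · (3s)^3 = 108s^5
108s^5 = 1.98×10⁻³⁴  ⇒  s^5 = 1.83×10⁻³⁶
Taking the 5th root, s = 7.12×10⁻⁸ mol L⁻¹.

7.12×10⁻⁸ M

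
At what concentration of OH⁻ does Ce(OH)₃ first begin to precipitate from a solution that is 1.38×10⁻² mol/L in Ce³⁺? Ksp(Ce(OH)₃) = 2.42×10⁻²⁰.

1.21×10⁻⁶ M

A salt starts to precipitate once the ion product Q reaches its Ksp.
Ce(OH)₃(s) ⇌ Ce³⁺(aq) + 3 OH⁻(aq)
Ksp = [Ce³⁺][OH⁻]^3 = [OH⁻]^3(1.38×10⁻²)
[OH⁻]^3 = 2.42×10⁻²⁰ / (1.38×10⁻²) = 1.75×10⁻¹⁸
[OH⁻] = 1.21×10⁻⁶ mol/L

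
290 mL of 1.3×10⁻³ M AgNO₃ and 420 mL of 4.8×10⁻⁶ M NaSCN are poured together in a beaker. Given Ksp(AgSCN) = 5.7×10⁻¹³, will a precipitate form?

Yes

The combined volume is 710 mL.
[Ag⁺] = (1.3×10⁻³)(290)/710 = 5.3×10⁻⁴ M
[SCN⁻] = (4.8×10⁻⁶)(420)/710 = 2.8×10⁻⁶ M
Q = [Ag⁺][SCN⁻] = 1.5×10⁻⁹
Because Q > Ksp (1.5×10⁻⁹ vs 5.7×10⁻¹³), a precipitate of AgSCN forms.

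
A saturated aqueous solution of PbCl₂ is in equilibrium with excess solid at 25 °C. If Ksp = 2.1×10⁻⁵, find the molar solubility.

1.7×10⁻² M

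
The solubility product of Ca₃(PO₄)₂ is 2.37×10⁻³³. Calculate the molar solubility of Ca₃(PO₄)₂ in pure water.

1.17×10⁻⁷ M

Ca₃(PO₄)₂(s) ⇌ 3 Ca²⁺(aq) + 2 PO₄³⁻(aq)
If s mol/L of Ca₃(PO₄)₂ dissolves, [Ca²⁺] = 3s and [PO₄³⁻] = 2s.
Ksp = [Ca²⁺]^3[PO₄³⁻]^2 = (3s)^3 · (2s)^2 = 108s^5
108s^5 = 2.37×10⁻³³  ⇒  s^5 = 2.19×10⁻³⁵
s = 1.17×10⁻⁷ mol L⁻¹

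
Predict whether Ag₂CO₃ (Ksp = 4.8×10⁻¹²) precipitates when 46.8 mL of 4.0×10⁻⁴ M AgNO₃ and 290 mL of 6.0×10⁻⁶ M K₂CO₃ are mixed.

No

The combined volume is 336.8 mL.
[Ag⁺] = (4.0×10⁻⁴)(46.8)/336.8 = 5.6×10⁻⁵ M
[CO₃²⁻] = (6.0×10⁻⁶)(290)/336.8 = 5.2×10⁻⁶ M
Q = [Ag⁺]^2[CO₃²⁻] = 1.6×10⁻¹⁴
Q = 1.6×10⁻¹⁴ < Ksp = 4.8×10⁻¹², so the solution is unsaturated and no precipitate forms.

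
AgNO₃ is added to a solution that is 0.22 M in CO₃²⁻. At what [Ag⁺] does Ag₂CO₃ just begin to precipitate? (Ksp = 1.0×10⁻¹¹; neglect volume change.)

6.7×10⁻⁶ M

Each salt precipitates once Q = Ksp for that salt.
Ag₂CO₃(s) ⇌ 2 Ag⁺(aq) + CO₃²⁻(aq)
Ksp = [Ag⁺]^2[CO₃²⁻] = [Ag⁺]^2(0.22)
[Ag⁺]^2 = 1.0×10⁻¹¹ / (0.22) = 4.5×10⁻¹¹
[Ag⁺] = 6.7×10⁻⁶ M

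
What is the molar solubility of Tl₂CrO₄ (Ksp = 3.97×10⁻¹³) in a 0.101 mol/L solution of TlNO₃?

3.89×10⁻¹¹ M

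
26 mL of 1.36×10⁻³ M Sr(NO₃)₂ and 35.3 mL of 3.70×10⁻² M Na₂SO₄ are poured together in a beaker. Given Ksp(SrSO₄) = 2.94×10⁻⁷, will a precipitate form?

Yes

After mixing, V = 26 mL + 35.3 mL = 61.3 mL.
[Sr²⁺] = (1.36×10⁻³)(26)/61.3 = 5.77×10⁻⁴ M
[SO₄²⁻] = (3.70×10⁻²)(35.3)/61.3 = 2.13×10⁻² M
Q = [Sr²⁺][SO₄²⁻] = 1.23×10⁻⁵
Since Q (1.23×10⁻⁵) exceeds Ksp (2.94×10⁻⁷), SrSO₄ will precipitate.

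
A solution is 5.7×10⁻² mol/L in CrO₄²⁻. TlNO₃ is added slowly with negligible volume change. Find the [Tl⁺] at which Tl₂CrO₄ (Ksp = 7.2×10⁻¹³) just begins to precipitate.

Precipitation begins when Q = Ksp.
Tl₂CrO₄(s) ⇌ 2 Tl⁺(aq) + CrO₄²⁻(aq)
Ksp = [Tl⁺]^2[CrO₄²⁻] = [Tl⁺]^2(5.7×10⁻²)
[Tl⁺]^2 = 7.2×10⁻¹³ / (5.7×10⁻²) = 1.3×10⁻¹¹
[Tl⁺] = 3.6×10⁻⁶ mol/L

3.6×10⁻⁶ M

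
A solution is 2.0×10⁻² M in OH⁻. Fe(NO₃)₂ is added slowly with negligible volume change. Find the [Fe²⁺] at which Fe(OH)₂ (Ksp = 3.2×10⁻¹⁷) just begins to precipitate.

Precipitation begins when Q = Ksp.
Fe(OH)₂(s) ⇌ Fe²⁺(aq) + 2 OH⁻(aq)
Ksp = [Fe²⁺][OH⁻]^2 = [Fe²⁺](2.0×10⁻²)^2
[Fe²⁺] = 3.2×10⁻¹⁷ / (2.0×10⁻²)^2 = 8.0×10⁻¹⁴
[Fe²⁺] = 8.0×10⁻¹⁴ M

8.0×10⁻¹⁴ M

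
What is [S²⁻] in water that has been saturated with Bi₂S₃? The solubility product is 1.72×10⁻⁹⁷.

5.22×10⁻²⁰ M

Bi₂S₃(s) ⇌ 2 Bi³⁺(aq) + 3 S²⁻(aq)
If s mol/L of Bi₂S₃ dissolves, [Bi³⁺] = 2s and [S²⁻] = 3s.
Ksp = [Bi³⁺]^2[S²⁻]^3 = (2s)^2 · (3s)^3 = 108s^5 = 1.72×10⁻⁹⁷
s = 1.74×10⁻²⁰ mol/L
[S²⁻] = 3s = 5.22×10⁻²⁰ mol/L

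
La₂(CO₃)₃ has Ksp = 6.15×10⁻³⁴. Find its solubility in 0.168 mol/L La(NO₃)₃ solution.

9.31×10⁻¹² M

La₂(CO₃)₃(s) ⇌ 2 La³⁺(aq) + 3 CO₃²⁻(aq)
Let s be the solubility of La₂(CO₃)₃ here. The common ion gives [La³⁺] ≈ 0.168 mol/L, and [CO₃²⁻] = 3s.
Ksp = [La³⁺]^2[CO₃²⁻]^3 = (0.168)^2(3s)^3
(3s)^3 = 6.15×10⁻³⁴ / (0.168)^2 = 2.18×10⁻³²
s = 9.31×10⁻¹² mol/L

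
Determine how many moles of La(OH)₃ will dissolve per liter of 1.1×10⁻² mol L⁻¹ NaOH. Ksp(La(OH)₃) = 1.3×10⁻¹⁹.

9.8×10⁻¹⁴ M

La(OH)₃(s) ⇌ La³⁺(aq) + 3 OH⁻(aq)
OH⁻ is already present at 1.1×10⁻² mol L⁻¹. If s mol/L of La(OH)₃ dissolves, [La³⁺] = s while [OH⁻] ≈ 1.1×10⁻² mol L⁻¹.
Ksp = [La³⁺][OH⁻]^3 = s(1.1×10⁻²)^3
s = 1.3×10⁻¹⁹ / (1.1×10⁻²)^3 = 9.8×10⁻¹⁴
s = 9.8×10⁻¹⁴ mol L⁻¹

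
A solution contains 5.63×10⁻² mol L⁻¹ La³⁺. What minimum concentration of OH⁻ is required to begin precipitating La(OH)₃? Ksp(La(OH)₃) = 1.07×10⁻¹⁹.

Precipitation begins when Q = Ksp.
La(OH)₃(s) ⇌ La³⁺(aq) + 3 OH⁻(aq)
Ksp = [La³⁺][OH⁻]^3 = [OH⁻]^3(5.63×10⁻²)
[OH⁻]^3 = 1.07×10⁻¹⁹ / (5.63×10⁻²) = 1.90×10⁻¹⁸
[OH⁻] = 1.24×10⁻⁶ mol L⁻¹

1.24×10⁻⁶ M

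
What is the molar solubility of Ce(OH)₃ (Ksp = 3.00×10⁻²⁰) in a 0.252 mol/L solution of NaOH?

Ce(OH)₃(s) ⇌ Ce³⁺(aq) + 3 OH⁻(aq)
With OH⁻ already at 0.252 mol/L and s small, take [OH⁻] ≈ 0.252 mol/L and [Ce³⁺] = s.
Ksp = [Ce³⁺][OH⁻]^3 = s(0.252)^3
s = 3.00×10⁻²⁰ / (0.252)^3 = 1.87×10⁻¹⁸
s = 1.87×10⁻¹⁸ mol/L

1.87×10⁻¹⁸ M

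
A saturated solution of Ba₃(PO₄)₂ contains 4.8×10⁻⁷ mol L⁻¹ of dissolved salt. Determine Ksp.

Ba₃(PO₄)₂(s) ⇌ 3 Ba²⁺(aq) + 2 PO₄³⁻(aq)
For each mole of Ba₃(PO₄)₂ that dissolves per liter, [Ba²⁺] = 3s and [PO₄³⁻] = 2s; let s denote this solubility.
Ksp = [Ba²⁺]^3[PO₄³⁻]^2 = (3s)^3 · (2s)^2 = 108s^5
Ksp = 108 × (4.8×10⁻⁷)^5 = 2.8×10⁻³⁰

Ksp = 2.8×10⁻³⁰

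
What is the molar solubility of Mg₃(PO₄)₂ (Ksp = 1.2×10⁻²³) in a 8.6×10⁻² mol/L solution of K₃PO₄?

Mg₃(PO₄)₂(s) ⇌ 3 Mg²⁺(aq) + 2 PO₄³⁻(aq)
Let s be the solubility of Mg₃(PO₄)₂ here. The common ion gives [PO₄³⁻] ≈ 8.6×10⁻² mol/L, and [Mg²⁺] = 3s.
Ksp = [Mg²⁺]^3[PO₄³⁻]^2 = (3s)^3(8.6×10⁻²)^2
(3s)^3 = 1.2×10⁻²³ / (8.6×10⁻²)^2 = 1.6×10⁻²¹
s = 3.9×10⁻⁸ mol/L

3.9×10⁻⁸ M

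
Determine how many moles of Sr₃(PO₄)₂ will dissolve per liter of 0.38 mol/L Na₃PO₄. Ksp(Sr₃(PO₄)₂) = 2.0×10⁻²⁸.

Sr₃(PO₄)₂(s) ⇌ 3 Sr²⁺(aq) + 2 PO₄³⁻(aq)
PO₄³⁻ is already present at 0.38 mol/L. If s mol/L of Sr₃(PO₄)₂ dissolves, [Sr²⁺] = 3s while [PO₄³⁻] ≈ 0.38 mol/L.
Ksp = [Sr²⁺]^3[PO₄³⁻]^2 = (3s)^3(0.38)^2
(3s)^3 = 2.0×10⁻²⁸ / (0.38)^2 = 1.4×10⁻²⁷
s = 3.7×10⁻¹⁰ mol/L

3.7×10⁻¹⁰ M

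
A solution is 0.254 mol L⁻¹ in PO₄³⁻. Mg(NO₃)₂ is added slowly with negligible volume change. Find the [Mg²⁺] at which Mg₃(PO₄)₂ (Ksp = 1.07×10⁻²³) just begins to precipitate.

Each salt precipitates once Q = Ksp for that salt.
Mg₃(PO₄)₂(s) ⇌ 3 Mg²⁺(aq) + 2 PO₄³⁻(aq)
Ksp = [Mg²⁺]^3[PO₄³⁻]^2 = [Mg²⁺]^3(0.254)^2
[Mg²⁺]^3 = 1.07×10⁻²³ / (0.254)^2 = 1.66×10⁻²²
[Mg²⁺] = 5.49×10⁻⁸ mol L⁻¹

5.49×10⁻⁸ M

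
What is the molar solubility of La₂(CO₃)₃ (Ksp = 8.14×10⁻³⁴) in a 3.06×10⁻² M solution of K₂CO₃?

2.67×10⁻¹⁵ M

La₂(CO₃)₃(s) ⇌ 2 La³⁺(aq) + 3 CO₃²⁻(aq)
The solution already contains CO₃²⁻ at 3.06×10⁻² M. Let s be the molar solubility of La₂(CO₃)₃.
[CO₃²⁻] ≈ 3.06×10⁻² M (common ion dominates); [La³⁺] = 2s.
Ksp = [La³⁺]^2[CO₃²⁻]^3 = (2s)^2(3.06×10⁻²)^3
(2s)^2 = 8.14×10⁻³⁴ / (3.06×10⁻²)^3 = 2.84×10⁻²⁹
s = 2.67×10⁻¹⁵ M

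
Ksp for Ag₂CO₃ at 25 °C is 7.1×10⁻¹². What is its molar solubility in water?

1.2×10⁻⁴ M

Ag₂CO₃(s) ⇌ 2 Ag⁺(aq) + CO₃²⁻(aq)
Call the molar solubility s, so that [Ag⁺] = 2s and [CO₃²⁻] = s.
Ksp = [Ag⁺]^2[CO₃²⁻] = (2s)^2 · s = 4s^3
4s^3 = 7.1×10⁻¹²  ⇒  s^3 = 1.8×10⁻¹²
s = (1.8×10⁻¹²)^(1/3) = 1.2×10⁻⁴ mol/L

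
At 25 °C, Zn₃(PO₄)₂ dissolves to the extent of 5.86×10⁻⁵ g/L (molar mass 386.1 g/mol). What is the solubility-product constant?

Ksp = 8.70×10⁻³³

Convert to molarity: s = 5.86×10⁻⁵ / 386.1 = 1.5177×10⁻⁷ mol/L
Zn₃(PO₄)₂(s) ⇌ 3 Zn²⁺(aq) + 2 PO₄³⁻(aq)
Let s be the molar solubility. Then [Zn²⁺] = 3s and [PO₄³⁻] = 2s.
Ksp = [Zn²⁺]^3[PO₄³⁻]^2 = (3s)^3 · (2s)^2 = 108s^5
Ksp = 108 × (1.5177×10⁻⁷)^5 = 8.70×10⁻³³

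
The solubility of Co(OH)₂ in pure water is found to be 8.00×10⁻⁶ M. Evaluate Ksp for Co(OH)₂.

Co(OH)₂(s) ⇌ Co²⁺(aq) + 2 OH⁻(aq)
Let s be the molar solubility. Then [Co²⁺] = s and [OH⁻] = 2s.
Ksp = [Co²⁺][OH⁻]^2 = s · (2s)^2 = 4s^3
Ksp = 4 × (8.00×10⁻⁶)^3 = 2.05×10⁻¹⁵

Ksp = 2.05×10⁻¹⁵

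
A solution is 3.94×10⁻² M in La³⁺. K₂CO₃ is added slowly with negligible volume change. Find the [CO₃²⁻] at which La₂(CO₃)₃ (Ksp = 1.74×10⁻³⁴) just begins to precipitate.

Each salt precipitates once Q = Ksp for that salt.
La₂(CO₃)₃(s) ⇌ 2 La³⁺(aq) + 3 CO₃²⁻(aq)
Ksp = [La³⁺]^2[CO₃²⁻]^3 = [CO₃²⁻]^3(3.94×10⁻²)^2
[CO₃²⁻]^3 = 1.74×10⁻³⁴ / (3.94×10⁻²)^2 = 1.12×10⁻³¹
[CO₃²⁻] = 4.82×10⁻¹¹ M

4.82×10⁻¹¹ M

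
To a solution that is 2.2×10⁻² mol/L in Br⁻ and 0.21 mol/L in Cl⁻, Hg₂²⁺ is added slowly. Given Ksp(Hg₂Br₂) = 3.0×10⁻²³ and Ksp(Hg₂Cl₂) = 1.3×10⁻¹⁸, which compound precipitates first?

Hg₂Br₂

The threshold for precipitation is Q = Ksp.
For Hg₂Br₂: [Hg₂²⁺] = (Ksp/[Br⁻]^2) = 6.2×10⁻²⁰ mol/L
For Hg₂Cl₂: [Hg₂²⁺] = (Ksp/[Cl⁻]^2) = 2.9×10⁻¹⁷ mol/L
The smaller threshold [Hg₂²⁺] is reached first, so Hg₂Br₂ precipitates first.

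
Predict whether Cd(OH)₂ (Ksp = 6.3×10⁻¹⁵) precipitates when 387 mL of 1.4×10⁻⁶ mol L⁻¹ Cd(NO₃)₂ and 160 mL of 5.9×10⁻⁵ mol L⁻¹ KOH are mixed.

Total volume after mixing = 387 + 160 = 547 mL.
[Cd²⁺] = (1.4×10⁻⁶)(387)/547 = 9.9×10⁻⁷ mol L⁻¹
[OH⁻] = (5.9×10⁻⁵)(160)/547 = 1.7×10⁻⁵ mol L⁻¹
Q = [Cd²⁺][OH⁻]^2 = 2.9×10⁻¹⁶
Since Q (2.9×10⁻¹⁶) is less than Ksp (6.3×10⁻¹⁵), no Cd(OH)₂ precipitates.

No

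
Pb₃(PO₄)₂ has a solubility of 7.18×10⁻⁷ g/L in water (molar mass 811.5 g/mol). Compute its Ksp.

Molar solubility s = (7.18×10⁻⁷ g/L) / (811.5 g/mol) = 8.8478×10⁻¹⁰ mol/L
Pb₃(PO₄)₂(s) ⇌ 3 Pb²⁺(aq) + 2 PO₄³⁻(aq)
If s mol/L of Pb₃(PO₄)₂ dissolves, [Pb²⁺] = 3s and [PO₄³⁻] = 2s.
Ksp = [Pb²⁺]^3[PO₄³⁻]^2 = (3s)^3 · (2s)^2 = 108s^5
Ksp = 108 × (8.8478×10⁻¹⁰)^5 = 5.86×10⁻⁴⁴

Ksp = 5.86×10⁻⁴⁴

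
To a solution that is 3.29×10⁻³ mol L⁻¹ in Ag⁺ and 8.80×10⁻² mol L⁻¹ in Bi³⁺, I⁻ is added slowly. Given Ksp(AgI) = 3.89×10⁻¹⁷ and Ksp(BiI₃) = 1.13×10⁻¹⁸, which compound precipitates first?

Precipitation begins when Q = Ksp.
For AgI: [I⁻] = (Ksp/[Ag⁺]) = 1.18×10⁻¹⁴ mol L⁻¹
For BiI₃: [I⁻] = (Ksp/[Bi³⁺])^(1/3) = 2.34×10⁻⁶ mol L⁻¹
The smaller threshold [I⁻] is reached first, so AgI precipitates first.

AgI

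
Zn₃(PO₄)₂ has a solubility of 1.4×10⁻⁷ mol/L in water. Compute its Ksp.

Ksp = 5.8×10⁻³³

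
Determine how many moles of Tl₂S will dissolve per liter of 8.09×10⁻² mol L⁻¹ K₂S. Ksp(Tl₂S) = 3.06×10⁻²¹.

9.72×10⁻¹¹ M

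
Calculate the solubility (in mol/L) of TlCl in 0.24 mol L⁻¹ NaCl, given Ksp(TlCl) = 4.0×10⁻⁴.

1.7×10⁻³ M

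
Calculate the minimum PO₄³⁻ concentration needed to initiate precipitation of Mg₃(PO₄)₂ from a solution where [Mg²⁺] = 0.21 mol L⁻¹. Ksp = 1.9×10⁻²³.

4.5×10⁻¹¹ M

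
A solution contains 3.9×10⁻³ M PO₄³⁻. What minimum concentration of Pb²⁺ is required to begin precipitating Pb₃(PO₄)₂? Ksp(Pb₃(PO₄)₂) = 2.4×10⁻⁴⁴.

Precipitation of each salt begins when its ion product equals Ksp.
Pb₃(PO₄)₂(s) ⇌ 3 Pb²⁺(aq) + 2 PO₄³⁻(aq)
Ksp = [Pb²⁺]^3[PO₄³⁻]^2 = [Pb²⁺]^3(3.9×10⁻³)^2
[Pb²⁺]^3 = 2.4×10⁻⁴⁴ / (3.9×10⁻³)^2 = 1.6×10⁻³⁹
[Pb²⁺] = 1.2×10⁻¹³ M

1.2×10⁻¹³ M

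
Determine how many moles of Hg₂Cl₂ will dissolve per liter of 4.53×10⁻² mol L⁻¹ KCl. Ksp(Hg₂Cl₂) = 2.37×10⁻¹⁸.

Hg₂Cl₂(s) ⇌ Hg₂²⁺(aq) + 2 Cl⁻(aq)
Let s be the solubility of Hg₂Cl₂ here. The common ion gives [Cl⁻] ≈ 4.53×10⁻² mol L⁻¹, and [Hg₂²⁺] = s.
Ksp = [Hg₂²⁺][Cl⁻]^2 = s(4.53×10⁻²)^2
s = 2.37×10⁻¹⁸ / (4.53×10⁻²)^2 = 1.15×10⁻¹⁵
s = 1.15×10⁻¹⁵ mol L⁻¹

1.15×10⁻¹⁵ M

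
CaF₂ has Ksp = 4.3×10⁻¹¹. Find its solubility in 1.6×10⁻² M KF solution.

CaF₂(s) ⇌ Ca²⁺(aq) + 2 F⁻(aq)
F⁻ is already present at 1.6×10⁻² M. If s mol/L of CaF₂ dissolves, [Ca²⁺] = s while [F⁻] ≈ 1.6×10⁻² M.
Ksp = [Ca²⁺][F⁻]^2 = s(1.6×10⁻²)^2
s = 4.3×10⁻¹¹ / (1.6×10⁻²)^2 = 1.7×10⁻⁷
s = 1.7×10⁻⁷ M

1.7×10⁻⁷ M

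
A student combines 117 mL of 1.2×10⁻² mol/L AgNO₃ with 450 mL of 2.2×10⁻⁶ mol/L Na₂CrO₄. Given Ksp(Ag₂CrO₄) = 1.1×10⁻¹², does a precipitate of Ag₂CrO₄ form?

Yes

Total volume after mixing = 117 + 450 = 567 mL.
[Ag⁺] = (1.2×10⁻²)(117)/567 = 2.5×10⁻³ mol/L
[CrO₄²⁻] = (2.2×10⁻⁶)(450)/567 = 1.7×10⁻⁶ mol/L
Q = [Ag⁺]^2[CrO₄²⁻] = 1.1×10⁻¹¹
Since Q (1.1×10⁻¹¹) exceeds Ksp (1.1×10⁻¹²), Ag₂CrO₄ will precipitate.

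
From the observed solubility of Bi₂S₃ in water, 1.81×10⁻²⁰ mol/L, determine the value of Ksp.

Ksp = 2.10×10⁻⁹⁷

Bi₂S₃(s) ⇌ 2 Bi³⁺(aq) + 3 S²⁻(aq)
For each mole of Bi₂S₃ that dissolves per liter, [Bi³⁺] = 2s and [S²⁻] = 3s; let s denote this solubility.
Ksp = [Bi³⁺]^2[S²⁻]^3 = (2s)^2 · (3s)^3 = 108s^5
Ksp = 108 × (1.81×10⁻²⁰)^5 = 2.10×10⁻⁹⁷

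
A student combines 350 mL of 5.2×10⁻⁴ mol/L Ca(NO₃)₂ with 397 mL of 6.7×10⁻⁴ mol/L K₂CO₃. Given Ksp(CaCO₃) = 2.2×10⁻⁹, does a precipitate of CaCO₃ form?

Total volume after mixing = 350 + 397 = 747 mL.
[Ca²⁺] = (5.2×10⁻⁴)(350)/747 = 2.4×10⁻⁴ mol/L
[CO₃²⁻] = (6.7×10⁻⁴)(397)/747 = 3.6×10⁻⁴ mol/L
Q = [Ca²⁺][CO₃²⁻] = 8.7×10⁻⁸
Q = 8.7×10⁻⁸ > Ksp = 2.2×10⁻⁹, so the solution is supersaturated and CaCO₃ precipitates.

Yes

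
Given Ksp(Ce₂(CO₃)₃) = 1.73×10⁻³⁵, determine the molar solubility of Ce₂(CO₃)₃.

Ce₂(CO₃)₃(s) ⇌ 2 Ce³⁺(aq) + 3 CO₃²⁻(aq)
If s mol/L of Ce₂(CO₃)₃ dissolves, [Ce³⁺] = 2s and [CO₃²⁻] = 3s.
Ksp = [Ce³⁺]^2[CO₃²⁻]^3 = (2s)^2 · (3s)^3 = 108s^5
108s^5 = 1.73×10⁻³⁵  ⇒  s^5 = 1.60×10⁻³⁷
Taking the 5th root, s = 4.37×10⁻⁸ mol/L.

4.37×10⁻⁸ M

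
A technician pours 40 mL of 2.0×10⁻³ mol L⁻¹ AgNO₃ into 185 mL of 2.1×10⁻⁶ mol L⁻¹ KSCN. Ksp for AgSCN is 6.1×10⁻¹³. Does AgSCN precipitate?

Total volume after mixing = 40 + 185 = 225 mL.
[Ag⁺] = (2.0×10⁻³)(40)/225 = 3.6×10⁻⁴ mol L⁻¹
[SCN⁻] = (2.1×10⁻⁶)(185)/225 = 1.7×10⁻⁶ mol L⁻¹
Q = [Ag⁺][SCN⁻] = 6.1×10⁻¹⁰
Since Q (6.1×10⁻¹⁰) exceeds Ksp (6.1×10⁻¹³), AgSCN will precipitate.

Yes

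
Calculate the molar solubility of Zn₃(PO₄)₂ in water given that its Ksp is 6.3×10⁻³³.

Zn₃(PO₄)₂(s) ⇌ 3 Zn²⁺(aq) + 2 PO₄³⁻(aq)
For each mole of Zn₃(PO₄)₂ that dissolves per liter, [Zn²⁺] = 3s and [PO₄³⁻] = 2s; let s denote this solubility.
Ksp = [Zn²⁺]^3[PO₄³⁻]^2 = (3s)^3 · (2s)^2 = 108s^5
108s^5 = 6.3×10⁻³³  ⇒  s^5 = 5.8×10⁻³⁵
s = (5.8×10⁻³⁵)^(1/5) = 1.4×10⁻⁷ mol L⁻¹

1.4×10⁻⁷ M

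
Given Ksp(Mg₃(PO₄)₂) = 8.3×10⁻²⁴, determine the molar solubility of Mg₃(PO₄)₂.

9.5×10⁻⁶ M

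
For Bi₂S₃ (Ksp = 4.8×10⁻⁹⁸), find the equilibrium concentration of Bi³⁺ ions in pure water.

Bi₂S₃(s) ⇌ 2 Bi³⁺(aq) + 3 S²⁻(aq)
Call the molar solubility s, so that [Bi³⁺] = 2s and [S²⁻] = 3s.
Ksp = [Bi³⁺]^2[S²⁻]^3 = (2s)^2 · (3s)^3 = 108s^5 = 4.8×10⁻⁹⁸
s = 1.3×10⁻²⁰ mol L⁻¹
[Bi³⁺] = 2s = 2.7×10⁻²⁰ mol L⁻¹

2.7×10⁻²⁰ M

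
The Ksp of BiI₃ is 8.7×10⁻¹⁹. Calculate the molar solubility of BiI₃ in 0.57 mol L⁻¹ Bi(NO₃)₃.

BiI₃(s) ⇌ Bi³⁺(aq) + 3 I⁻(aq)
Bi³⁺ is already present at 0.57 mol L⁻¹. If s mol/L of BiI₃ dissolves, [I⁻] = 3s while [Bi³⁺] ≈ 0.57 mol L⁻¹.
Ksp = [Bi³⁺][I⁻]^3 = (0.57)(3s)^3
(3s)^3 = 8.7×10⁻¹⁹ / (0.57) = 1.5×10⁻¹⁸
s = 3.8×10⁻⁷ mol L⁻¹

3.8×10⁻⁷ M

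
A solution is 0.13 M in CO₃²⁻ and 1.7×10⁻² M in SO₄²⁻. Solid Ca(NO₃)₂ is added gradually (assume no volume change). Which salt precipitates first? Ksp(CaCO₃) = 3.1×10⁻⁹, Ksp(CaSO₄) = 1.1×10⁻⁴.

The threshold for precipitation is Q = Ksp.
For CaCO₃: [Ca²⁺] = (Ksp/[CO₃²⁻]) = 2.4×10⁻⁸ M
For CaSO₄: [Ca²⁺] = (Ksp/[SO₄²⁻]) = 6.5×10⁻³ M
CaCO₃ requires the lower [Ca²⁺], so it precipitates first.

CaCO₃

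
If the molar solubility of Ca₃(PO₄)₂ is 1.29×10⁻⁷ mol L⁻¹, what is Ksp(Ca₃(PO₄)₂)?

Ca₃(PO₄)₂(s) ⇌ 3 Ca²⁺(aq) + 2 PO₄³⁻(aq)
For each mole of Ca₃(PO₄)₂ that dissolves per liter, [Ca²⁺] = 3s and [PO₄³⁻] = 2s; let s denote this solubility.
Ksp = [Ca²⁺]^3[PO₄³⁻]^2 = (3s)^3 · (2s)^2 = 108s^5
Ksp = 108 × (1.29×10⁻⁷)^5 = 3.86×10⁻³³

Ksp = 3.86×10⁻³³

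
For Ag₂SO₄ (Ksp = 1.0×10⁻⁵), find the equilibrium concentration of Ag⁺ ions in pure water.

Ag₂SO₄(s) ⇌ 2 Ag⁺(aq) + SO₄²⁻(aq)
Call the molar solubility s, so that [Ag⁺] = 2s and [SO₄²⁻] = s.
Ksp = [Ag⁺]^2[SO₄²⁻] = (2s)^2 · s = 4s^3 = 1.0×10⁻⁵
s = 1.4×10⁻² M
[Ag⁺] = 2s = 2.7×10⁻² M

2.7×10⁻² M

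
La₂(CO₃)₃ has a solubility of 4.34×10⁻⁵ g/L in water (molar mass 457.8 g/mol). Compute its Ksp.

Ksp = 8.27×10⁻³⁴

Convert to molarity: s = 4.34×10⁻⁵ / 457.8 = 9.4801×10⁻⁸ mol/L
La₂(CO₃)₃(s) ⇌ 2 La³⁺(aq) + 3 CO₃²⁻(aq)
Call the molar solubility s, so that [La³⁺] = 2s and [CO₃²⁻] = 3s.
Ksp = [La³⁺]^2[CO₃²⁻]^3 = (2s)^2 · (3s)^3 = 108s^5
Ksp = 108 × (9.4801×10⁻⁸)^5 = 8.27×10⁻³⁴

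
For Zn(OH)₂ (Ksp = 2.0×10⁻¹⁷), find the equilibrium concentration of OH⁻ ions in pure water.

Zn(OH)₂(s) ⇌ Zn²⁺(aq) + 2 OH⁻(aq)
Let s be the molar solubility. Then [Zn²⁺] = s and [OH⁻] = 2s.
Ksp = [Zn²⁺][OH⁻]^2 = s · (2s)^2 = 4s^3 = 2.0×10⁻¹⁷
s = 1.7×10⁻⁶ M
[OH⁻] = 2s = 3.4×10⁻⁶ M

3.4×10⁻⁶ M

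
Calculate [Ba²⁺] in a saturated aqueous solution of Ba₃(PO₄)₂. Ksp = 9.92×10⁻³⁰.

Ba₃(PO₄)₂(s) ⇌ 3 Ba²⁺(aq) + 2 PO₄³⁻(aq)
With molar solubility s: [Ba²⁺] = 3s, [PO₄³⁻] = 2s.
Ksp = [Ba²⁺]^3[PO₄³⁻]^2 = (3s)^3 · (2s)^2 = 108s^5 = 9.92×10⁻³⁰
s = 6.20×10⁻⁷ mol/L
[Ba²⁺] = 3s = 1.86×10⁻⁶ mol/L

1.86×10⁻⁶ M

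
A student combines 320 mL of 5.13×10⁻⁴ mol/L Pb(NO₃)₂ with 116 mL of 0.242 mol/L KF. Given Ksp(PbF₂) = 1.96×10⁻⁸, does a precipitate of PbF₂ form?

The combined volume is 436 mL.
[Pb²⁺] = (5.13×10⁻⁴)(320)/436 = 3.77×10⁻⁴ mol/L
[F⁻] = (0.242)(116)/436 = 6.44×10⁻² mol/L
Q = [Pb²⁺][F⁻]^2 = 1.56×10⁻⁶
Q = 1.56×10⁻⁶ > Ksp = 1.96×10⁻⁸, so the solution is supersaturated and PbF₂ precipitates.

Yes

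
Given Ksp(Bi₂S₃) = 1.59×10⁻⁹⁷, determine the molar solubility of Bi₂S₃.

1.71×10⁻²⁰ M

Bi₂S₃(s) ⇌ 2 Bi³⁺(aq) + 3 S²⁻(aq)
If s mol/L of Bi₂S₃ dissolves, [Bi³⁺] = 2s and [S²⁻] = 3s.
Ksp = [Bi³⁺]^2[S²⁻]^3 = (2s)^2 · (3s)^3 = 108s^5
108s^5 = 1.59×10⁻⁹⁷  ⇒  s^5 = 1.47×10⁻⁹⁹
Taking the 5th root, s = 1.71×10⁻²⁰ mol L⁻¹.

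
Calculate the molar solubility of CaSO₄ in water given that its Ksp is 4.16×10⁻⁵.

6.45×10⁻³ M

CaSO₄(s) ⇌ Ca²⁺(aq) + SO₄²⁻(aq)
With molar solubility s: [Ca²⁺] = s, [SO₄²⁻] = s.
Ksp = [Ca²⁺][SO₄²⁻] = s · s = s^2
s^2 = 4.16×10⁻⁵
s = 6.45×10⁻³ mol L⁻¹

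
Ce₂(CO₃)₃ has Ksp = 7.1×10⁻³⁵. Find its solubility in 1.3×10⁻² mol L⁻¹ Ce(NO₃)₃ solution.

2.5×10⁻¹¹ M

Ce₂(CO₃)₃(s) ⇌ 2 Ce³⁺(aq) + 3 CO₃²⁻(aq)
With Ce³⁺ already at 1.3×10⁻² mol L⁻¹ and s small, take [Ce³⁺] ≈ 1.3×10⁻² mol L⁻¹ and [CO₃²⁻] = 3s.
Ksp = [Ce³⁺]^2[CO₃²⁻]^3 = (1.3×10⁻²)^2(3s)^3
(3s)^3 = 7.1×10⁻³⁵ / (1.3×10⁻²)^2 = 4.2×10⁻³¹
s = 2.5×10⁻¹¹ mol L⁻¹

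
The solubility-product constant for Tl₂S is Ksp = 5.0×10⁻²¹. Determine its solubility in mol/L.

Tl₂S(s) ⇌ 2 Tl⁺(aq) + S²⁻(aq)
With molar solubility s: [Tl⁺] = 2s, [S²⁻] = s.
Ksp = [Tl⁺]^2[S²⁻] = (2s)^2 · s = 4s^3
4s^3 = 5.0×10⁻²¹  ⇒  s^3 = 1.3×10⁻²¹
s = (1.3×10⁻²¹)^(1/3) = 1.1×10⁻⁷ mol L⁻¹

1.1×10⁻⁷ M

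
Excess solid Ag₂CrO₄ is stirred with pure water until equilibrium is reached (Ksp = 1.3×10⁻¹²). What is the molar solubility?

Ag₂CrO₄(s) ⇌ 2 Ag⁺(aq) + CrO₄²⁻(aq)
Call the molar solubility s, so that [Ag⁺] = 2s and [CrO₄²⁻] = s.
Ksp = [Ag⁺]^2[CrO₄²⁻] = (2s)^2 · s = 4s^3
4s^3 = 1.3×10⁻¹²  ⇒  s^3 = 3.3×10⁻¹³
s = (3.3×10⁻¹³)^(1/3) = 6.9×10⁻⁵ mol/L

6.9×10⁻⁵ M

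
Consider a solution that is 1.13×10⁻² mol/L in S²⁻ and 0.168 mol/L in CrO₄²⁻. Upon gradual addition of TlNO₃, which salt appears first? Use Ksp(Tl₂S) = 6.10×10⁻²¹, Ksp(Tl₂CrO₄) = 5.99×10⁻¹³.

Tl₂S

A salt starts to precipitate once the ion product Q reaches its Ksp.
For Tl₂S: [Tl⁺] = (Ksp/[S²⁻])^(1/2) = 7.35×10⁻¹⁰ mol/L
For Tl₂CrO₄: [Tl⁺] = (Ksp/[CrO₄²⁻])^(1/2) = 1.89×10⁻⁶ mol/L
Since Tl₂S needs less Tl⁺ to reach saturation, it precipitates first.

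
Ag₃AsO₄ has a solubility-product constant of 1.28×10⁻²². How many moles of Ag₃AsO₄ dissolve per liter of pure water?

1.48×10⁻⁶ M

Ag₃AsO₄(s) ⇌ 3 Ag⁺(aq) + AsO₄³⁻(aq)
With molar solubility s: [Ag⁺] = 3s, [AsO₄³⁻] = s.
Ksp = [Ag⁺]^3[AsO₄³⁻] = (3s)^3 · s = 27s^4
27s^4 = 1.28×10⁻²²  ⇒  s^4 = 4.74×10⁻²⁴
Taking the 4th root, s = 1.48×10⁻⁶ mol/L.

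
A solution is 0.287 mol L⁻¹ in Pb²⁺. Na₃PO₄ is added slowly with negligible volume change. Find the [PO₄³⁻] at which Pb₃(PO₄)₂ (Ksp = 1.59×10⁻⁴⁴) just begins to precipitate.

Precipitation of each salt begins when its ion product equals Ksp.
Pb₃(PO₄)₂(s) ⇌ 3 Pb²⁺(aq) + 2 PO₄³⁻(aq)
Ksp = [Pb²⁺]^3[PO₄³⁻]^2 = [PO₄³⁻]^2(0.287)^3
[PO₄³⁻]^2 = 1.59×10⁻⁴⁴ / (0.287)^3 = 6.73×10⁻⁴³
[PO₄³⁻] = 8.20×10⁻²² mol L⁻¹

8.20×10⁻²² M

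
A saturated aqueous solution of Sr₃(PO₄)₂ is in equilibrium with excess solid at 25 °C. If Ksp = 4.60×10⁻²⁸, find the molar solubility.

Sr₃(PO₄)₂(s) ⇌ 3 Sr²⁺(aq) + 2 PO₄³⁻(aq)
For each mole of Sr₃(PO₄)₂ that dissolves per liter, [Sr²⁺] = 3s and [PO₄³⁻] = 2s; let s denote this solubility.
Ksp = [Sr²⁺]^3[PO₄³⁻]^2 = (3s)^3 · (2s)^2 = 108s^5
108s^5 = 4.60×10⁻²⁸  ⇒  s^5 = 4.26×10⁻³⁰
s = (4.26×10⁻³⁰)^(1/5) = 1.34×10⁻⁶ M

1.34×10⁻⁶ M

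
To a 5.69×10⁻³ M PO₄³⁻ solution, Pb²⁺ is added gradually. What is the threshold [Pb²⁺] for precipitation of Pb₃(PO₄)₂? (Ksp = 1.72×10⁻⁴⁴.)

Precipitation begins when Q = Ksp.
Pb₃(PO₄)₂(s) ⇌ 3 Pb²⁺(aq) + 2 PO₄³⁻(aq)
Ksp = [Pb²⁺]^3[PO₄³⁻]^2 = [Pb²⁺]^3(5.69×10⁻³)^2
[Pb²⁺]^3 = 1.72×10⁻⁴⁴ / (5.69×10⁻³)^2 = 5.31×10⁻⁴⁰
[Pb²⁺] = 8.10×10⁻¹⁴ M

8.10×10⁻¹⁴ M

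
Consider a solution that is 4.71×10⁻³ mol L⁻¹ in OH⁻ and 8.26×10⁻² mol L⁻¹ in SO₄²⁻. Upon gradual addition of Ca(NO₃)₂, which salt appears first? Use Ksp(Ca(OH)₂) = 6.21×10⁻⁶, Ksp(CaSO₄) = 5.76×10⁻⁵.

The threshold for precipitation is Q = Ksp.
For Ca(OH)₂: [Ca²⁺] = (Ksp/[OH⁻]^2) = 0.280 mol L⁻¹
For CaSO₄: [Ca²⁺] = (Ksp/[SO₄²⁻]) = 6.97×10⁻⁴ mol L⁻¹
CaSO₄ requires the lower [Ca²⁺], so it precipitates first.

CaSO₄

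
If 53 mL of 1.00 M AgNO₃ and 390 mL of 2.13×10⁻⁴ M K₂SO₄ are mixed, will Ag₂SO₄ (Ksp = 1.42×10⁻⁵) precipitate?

Total volume after mixing = 53 + 390 = 443 mL.
[Ag⁺] = (1.00)(53)/443 = 0.120 M
[SO₄²⁻] = (2.13×10⁻⁴)(390)/443 = 1.88×10⁻⁴ M
Q = [Ag⁺]^2[SO₄²⁻] = 2.68×10⁻⁶
Since Q (2.68×10⁻⁶) is less than Ksp (1.42×10⁻⁵), no Ag₂SO₄ precipitates.

No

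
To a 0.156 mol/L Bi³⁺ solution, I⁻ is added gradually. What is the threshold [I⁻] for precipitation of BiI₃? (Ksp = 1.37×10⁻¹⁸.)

A salt starts to precipitate once the ion product Q reaches its Ksp.
BiI₃(s) ⇌ Bi³⁺(aq) + 3 I⁻(aq)
Ksp = [Bi³⁺][I⁻]^3 = [I⁻]^3(0.156)
[I⁻]^3 = 1.37×10⁻¹⁸ / (0.156) = 8.78×10⁻¹⁸
[I⁻] = 2.06×10⁻⁶ mol/L

2.06×10⁻⁶ M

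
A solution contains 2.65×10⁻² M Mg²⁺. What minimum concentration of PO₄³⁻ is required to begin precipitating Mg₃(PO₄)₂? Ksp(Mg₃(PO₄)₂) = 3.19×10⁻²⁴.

A salt starts to precipitate once the ion product Q reaches its Ksp.
Mg₃(PO₄)₂(s) ⇌ 3 Mg²⁺(aq) + 2 PO₄³⁻(aq)
Ksp = [Mg²⁺]^3[PO₄³⁻]^2 = [PO₄³⁻]^2(2.65×10⁻²)^3
[PO₄³⁻]^2 = 3.19×10⁻²⁴ / (2.65×10⁻²)^3 = 1.71×10⁻¹⁹
[PO₄³⁻] = 4.14×10⁻¹⁰ M

4.14×10⁻¹⁰ M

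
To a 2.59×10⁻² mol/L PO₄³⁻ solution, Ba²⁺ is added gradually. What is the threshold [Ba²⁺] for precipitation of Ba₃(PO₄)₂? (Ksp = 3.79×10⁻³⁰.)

A salt starts to precipitate once the ion product Q reaches its Ksp.
Ba₃(PO₄)₂(s) ⇌ 3 Ba²⁺(aq) + 2 PO₄³⁻(aq)
Ksp = [Ba²⁺]^3[PO₄³⁻]^2 = [Ba²⁺]^3(2.59×10⁻²)^2
[Ba²⁺]^3 = 3.79×10⁻³⁰ / (2.59×10⁻²)^2 = 5.65×10⁻²⁷
[Ba²⁺] = 1.78×10⁻⁹ mol/L

1.78×10⁻⁹ M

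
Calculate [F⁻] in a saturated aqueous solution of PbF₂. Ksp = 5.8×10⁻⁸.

PbF₂(s) ⇌ Pb²⁺(aq) + 2 F⁻(aq)
Call the molar solubility s, so that [Pb²⁺] = s and [F⁻] = 2s.
Ksp = [Pb²⁺][F⁻]^2 = s · (2s)^2 = 4s^3 = 5.8×10⁻⁸
s = 2.4×10⁻³ M
[F⁻] = 2s = 4.9×10⁻³ M

4.9×10⁻³ M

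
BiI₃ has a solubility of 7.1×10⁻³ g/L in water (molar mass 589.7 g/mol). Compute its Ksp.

Ksp = 5.7×10⁻¹⁹

Convert to molarity: s = 7.1×10⁻³ / 589.7 = 1.204×10⁻⁵ mol/L
BiI₃(s) ⇌ Bi³⁺(aq) + 3 I⁻(aq)
Let s be the molar solubility. Then [Bi³⁺] = s and [I⁻] = 3s.
Ksp = [Bi³⁺][I⁻]^3 = s · (3s)^3 = 27s^4
Ksp = 27 × (1.204×10⁻⁵)^4 = 5.7×10⁻¹⁹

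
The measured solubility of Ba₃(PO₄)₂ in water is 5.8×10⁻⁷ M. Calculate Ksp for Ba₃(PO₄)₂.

Ksp = 7.1×10⁻³⁰

Ba₃(PO₄)₂(s) ⇌ 3 Ba²⁺(aq) + 2 PO₄³⁻(aq)
Call the molar solubility s, so that [Ba²⁺] = 3s and [PO₄³⁻] = 2s.
Ksp = [Ba²⁺]^3[PO₄³⁻]^2 = (3s)^3 · (2s)^2 = 108s^5
Ksp = 108 × (5.8×10⁻⁷)^5 = 7.1×10⁻³⁰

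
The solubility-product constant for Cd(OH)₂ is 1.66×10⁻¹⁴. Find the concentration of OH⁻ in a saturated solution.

3.21×10⁻⁵ M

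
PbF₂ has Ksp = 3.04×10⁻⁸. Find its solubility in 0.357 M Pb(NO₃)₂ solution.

PbF₂(s) ⇌ Pb²⁺(aq) + 2 F⁻(aq)
Let s be the solubility of PbF₂ here. The common ion gives [Pb²⁺] ≈ 0.357 M, and [F⁻] = 2s.
Ksp = [Pb²⁺][F⁻]^2 = (0.357)(2s)^2
(2s)^2 = 3.04×10⁻⁸ / (0.357) = 8.52×10⁻⁸
s = 1.46×10⁻⁴ M

1.46×10⁻⁴ M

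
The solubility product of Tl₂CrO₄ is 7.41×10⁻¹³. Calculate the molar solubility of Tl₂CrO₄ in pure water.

5.70×10⁻⁵ M

Tl₂CrO₄(s) ⇌ 2 Tl⁺(aq) + CrO₄²⁻(aq)
For each mole of Tl₂CrO₄ that dissolves per liter, [Tl⁺] = 2s and [CrO₄²⁻] = s; let s denote this solubility.
Ksp = [Tl⁺]^2[CrO₄²⁻] = (2s)^2 · s = 4s^3
4s^3 = 7.41×10⁻¹³  ⇒  s^3 = 1.85×10⁻¹³
Taking the 3rd root, s = 5.70×10⁻⁵ mol L⁻¹.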